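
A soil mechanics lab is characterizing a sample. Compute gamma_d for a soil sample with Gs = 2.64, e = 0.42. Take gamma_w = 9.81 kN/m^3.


Using gamma_d = Gs * gamma_w / (1 + e)
gamma_d = 2.64 * 9.81 / (1 + 0.42)
gamma_d = 2.64 * 9.81 / 1.42
gamma_d = 18.238 kN/m^3


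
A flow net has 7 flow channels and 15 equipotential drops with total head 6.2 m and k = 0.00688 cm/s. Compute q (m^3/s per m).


Result: 0.0001991 m^3/s per m

Derivation:
Convert k to m/s for unit consistency with H:
k = 0.00688 cm/s = 0.00688 / 100 m/s = 6.88e-05 m/s
Using q = k * H * Nf / Nd
Nf / Nd = 7 / 15 = 0.4667
q = 6.88e-05 * 6.2 * 0.4667
q = 0.0001991 m^3/s per m


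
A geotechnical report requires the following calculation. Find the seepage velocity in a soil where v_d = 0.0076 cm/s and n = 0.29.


Result: 0.02621 cm/s

Derivation:
Using v_s = v_d / n
v_s = 0.0076 / 0.29
v_s = 0.02621 cm/s


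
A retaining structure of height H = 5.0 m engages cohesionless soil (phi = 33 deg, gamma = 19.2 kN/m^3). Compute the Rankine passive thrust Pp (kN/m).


Compute passive earth pressure coefficient:
Kp = tan^2(45 + phi/2) = tan^2(61.5) = 3.39212
Compute passive force:
Pp = 0.5 * Kp * gamma * H^2
Pp = 0.5 * 3.39212 * 19.2 * 5.0^2
Pp = 814.11 kN/m


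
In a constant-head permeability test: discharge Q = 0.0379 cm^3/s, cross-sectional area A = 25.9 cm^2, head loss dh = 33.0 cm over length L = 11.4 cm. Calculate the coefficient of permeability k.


Result: 0.000506 cm/s

Derivation:
Compute hydraulic gradient:
i = dh / L = 33.0 / 11.4 = 2.89474
Then apply Darcy's law:
k = Q / (A * i)
k = 0.0379 / (25.9 * 2.89474)
k = 0.0379 / 74.9737
k = 0.000506 cm/s


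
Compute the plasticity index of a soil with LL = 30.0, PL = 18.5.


Using PI = LL - PL
PI = 30.0 - 18.5
PI = 11.5


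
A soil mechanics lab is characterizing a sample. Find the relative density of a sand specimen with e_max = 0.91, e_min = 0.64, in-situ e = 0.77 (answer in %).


Using Dr = (e_max - e) / (e_max - e_min) * 100
e_max - e = 0.91 - 0.77 = 0.14
e_max - e_min = 0.91 - 0.64 = 0.27
Dr = 0.14 / 0.27 * 100
Dr = 51.85 %


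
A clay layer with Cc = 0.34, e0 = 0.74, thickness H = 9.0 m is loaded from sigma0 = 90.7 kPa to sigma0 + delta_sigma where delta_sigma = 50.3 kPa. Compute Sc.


Using Sc = Cc * H / (1 + e0) * log10((sigma0 + delta_sigma) / sigma0)
Stress ratio = (90.7 + 50.3) / 90.7 = 1.55458
log10(1.55458) = 0.191612
Cc * H / (1 + e0) = 0.34 * 9.0 / (1 + 0.74) = 1.75862
Sc = 1.75862 * 0.191612
Sc = 0.337 m


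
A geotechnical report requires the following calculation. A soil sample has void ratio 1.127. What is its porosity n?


Result: 0.5299

Derivation:
Using the relation n = e / (1 + e)
n = 1.127 / (1 + 1.127)
n = 1.127 / 2.127
n = 0.5299


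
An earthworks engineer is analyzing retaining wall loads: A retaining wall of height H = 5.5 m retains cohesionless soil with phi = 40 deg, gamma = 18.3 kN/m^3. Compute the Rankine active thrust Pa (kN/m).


Result: 60.19 kN/m

Derivation:
Compute active earth pressure coefficient:
Ka = tan^2(45 - phi/2) = tan^2(25.0) = 0.217443
Compute active force:
Pa = 0.5 * Ka * gamma * H^2
Pa = 0.5 * 0.217443 * 18.3 * 5.5^2
Pa = 60.19 kN/m


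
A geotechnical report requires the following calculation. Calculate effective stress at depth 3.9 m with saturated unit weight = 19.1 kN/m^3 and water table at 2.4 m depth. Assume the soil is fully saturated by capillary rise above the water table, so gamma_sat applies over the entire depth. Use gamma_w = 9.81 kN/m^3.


Total stress = gamma_sat * depth
sigma = 19.1 * 3.9 = 74.49 kPa
Pore water pressure u = gamma_w * (depth - d_wt)
u = 9.81 * (3.9 - 2.4) = 14.715 kPa
Effective stress = sigma - u
sigma' = 74.49 - 14.715 = 59.78 kPa


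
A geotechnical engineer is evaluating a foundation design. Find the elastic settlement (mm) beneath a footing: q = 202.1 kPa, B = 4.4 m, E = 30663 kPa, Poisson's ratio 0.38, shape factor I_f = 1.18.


Result: 29.279 mm

Derivation:
Using Se = q * B * (1 - nu^2) * I_f / E
1 - nu^2 = 1 - 0.38^2 = 0.8556
Se = 202.1 * 4.4 * 0.8556 * 1.18 / 30663
Se = 0.029279 m
Convert to mm: Se = 0.029279 * 1000 = 29.279 mm


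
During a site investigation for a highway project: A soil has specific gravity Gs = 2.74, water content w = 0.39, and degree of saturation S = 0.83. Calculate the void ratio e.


Using the relation e = Gs * w / S
e = 2.74 * 0.39 / 0.83
e = 1.2875


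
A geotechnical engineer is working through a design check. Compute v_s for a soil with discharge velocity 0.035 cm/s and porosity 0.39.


Using v_s = v_d / n
v_s = 0.035 / 0.39
v_s = 0.08974 cm/s


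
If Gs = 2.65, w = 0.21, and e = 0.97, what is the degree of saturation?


Using S = Gs * w / e
S = 2.65 * 0.21 / 0.97
S = 0.5737


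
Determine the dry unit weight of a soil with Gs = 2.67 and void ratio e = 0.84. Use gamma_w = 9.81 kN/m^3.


Using gamma_d = Gs * gamma_w / (1 + e)
gamma_d = 2.67 * 9.81 / (1 + 0.84)
gamma_d = 2.67 * 9.81 / 1.84
gamma_d = 14.235 kN/m^3


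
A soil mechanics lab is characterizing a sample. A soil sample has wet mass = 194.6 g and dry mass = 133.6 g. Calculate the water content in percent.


Using w = (m_wet - m_dry) / m_dry * 100
m_wet - m_dry = 194.6 - 133.6 = 61.0 g
w = 61.0 / 133.6 * 100
w = 45.66 %


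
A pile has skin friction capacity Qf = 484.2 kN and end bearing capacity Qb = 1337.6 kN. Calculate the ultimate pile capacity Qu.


Using Qu = Qf + Qb
Qu = 484.2 + 1337.6
Qu = 1821.8 kN


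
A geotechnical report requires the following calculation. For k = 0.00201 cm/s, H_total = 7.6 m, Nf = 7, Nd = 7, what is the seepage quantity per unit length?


Convert k to m/s for unit consistency with H:
k = 0.00201 cm/s = 0.00201 / 100 m/s = 2.01e-05 m/s
Using q = k * H * Nf / Nd
Nf / Nd = 7 / 7 = 1.0
q = 2.01e-05 * 7.6 * 1.0
q = 0.0001528 m^3/s per m


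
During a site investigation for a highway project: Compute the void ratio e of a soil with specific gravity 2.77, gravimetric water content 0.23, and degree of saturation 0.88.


Using the relation e = Gs * w / S
e = 2.77 * 0.23 / 0.88
e = 0.724


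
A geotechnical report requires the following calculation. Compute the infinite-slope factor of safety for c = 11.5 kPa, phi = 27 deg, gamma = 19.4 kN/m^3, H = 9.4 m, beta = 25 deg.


Using Fs = c / (gamma*H*sin(beta)*cos(beta)) + tan(phi)/tan(beta)
Cohesion contribution = 11.5 / (19.4*9.4*sin(25)*cos(25))
Cohesion contribution = 0.164643
Friction contribution = tan(27)/tan(25) = 1.09268
Fs = 0.164643 + 1.09268
Fs = 1.257


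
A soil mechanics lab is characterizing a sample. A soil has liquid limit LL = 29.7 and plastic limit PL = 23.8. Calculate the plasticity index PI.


Using PI = LL - PL
PI = 29.7 - 23.8
PI = 5.9


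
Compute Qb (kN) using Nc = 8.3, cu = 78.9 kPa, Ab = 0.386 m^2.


Result: 252.78 kN

Derivation:
Using Qb = Nc * cu * Ab
Qb = 8.3 * 78.9 * 0.386
Qb = 252.78 kN


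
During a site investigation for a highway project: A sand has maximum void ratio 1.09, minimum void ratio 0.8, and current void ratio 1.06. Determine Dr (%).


Result: 10.34 %

Derivation:
Using Dr = (e_max - e) / (e_max - e_min) * 100
e_max - e = 1.09 - 1.06 = 0.03
e_max - e_min = 1.09 - 0.8 = 0.29
Dr = 0.03 / 0.29 * 100
Dr = 10.34 %


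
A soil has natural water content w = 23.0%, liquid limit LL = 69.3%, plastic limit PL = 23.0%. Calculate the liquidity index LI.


First compute the plasticity index:
PI = LL - PL = 69.3 - 23.0 = 46.3
Then compute the liquidity index:
LI = (w - PL) / PI
LI = (23.0 - 23.0) / 46.3
LI = 0.0


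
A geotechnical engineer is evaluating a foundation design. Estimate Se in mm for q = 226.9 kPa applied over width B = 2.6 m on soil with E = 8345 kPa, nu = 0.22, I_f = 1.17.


Using Se = q * B * (1 - nu^2) * I_f / E
1 - nu^2 = 1 - 0.22^2 = 0.9516
Se = 226.9 * 2.6 * 0.9516 * 1.17 / 8345
Se = 0.078709 m
Convert to mm: Se = 0.078709 * 1000 = 78.709 mm


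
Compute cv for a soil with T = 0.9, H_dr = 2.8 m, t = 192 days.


Using cv = T * H_dr^2 / t
H_dr^2 = 2.8^2 = 7.84
cv = 0.9 * 7.84 / 192
cv = 0.03675 m^2/day


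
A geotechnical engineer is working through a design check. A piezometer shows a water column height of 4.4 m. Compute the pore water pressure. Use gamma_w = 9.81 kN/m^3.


Result: 43.16 kPa

Derivation:
Using u = gamma_w * h_w
u = 9.81 * 4.4
u = 43.16 kPa


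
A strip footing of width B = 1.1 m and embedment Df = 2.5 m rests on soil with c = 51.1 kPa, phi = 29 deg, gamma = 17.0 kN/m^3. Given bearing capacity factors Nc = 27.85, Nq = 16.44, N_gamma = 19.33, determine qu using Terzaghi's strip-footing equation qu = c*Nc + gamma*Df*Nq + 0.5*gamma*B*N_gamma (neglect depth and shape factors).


Compute qu = c*Nc + gamma*Df*Nq + 0.5*gamma*B*N_gamma
Term 1: 51.1 * 27.85 = 1423.135
Term 2: 17.0 * 2.5 * 16.44 = 698.7
Term 3: 0.5 * 17.0 * 1.1 * 19.33 = 180.7355
qu = 1423.135 + 698.7 + 180.7355
qu = 2302.57 kPa


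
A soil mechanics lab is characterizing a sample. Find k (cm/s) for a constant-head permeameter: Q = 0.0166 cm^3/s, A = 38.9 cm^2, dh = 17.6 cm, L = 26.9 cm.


Compute hydraulic gradient:
i = dh / L = 17.6 / 26.9 = 0.654275
Then apply Darcy's law:
k = Q / (A * i)
k = 0.0166 / (38.9 * 0.654275)
k = 0.0166 / 25.4513
k = 0.000652 cm/s


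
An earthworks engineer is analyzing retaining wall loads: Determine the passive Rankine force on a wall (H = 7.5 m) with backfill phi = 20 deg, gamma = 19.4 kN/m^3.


Compute passive earth pressure coefficient:
Kp = tan^2(45 + phi/2) = tan^2(55.0) = 2.039607
Compute passive force:
Pp = 0.5 * Kp * gamma * H^2
Pp = 0.5 * 2.039607 * 19.4 * 7.5^2
Pp = 1112.86 kN/m


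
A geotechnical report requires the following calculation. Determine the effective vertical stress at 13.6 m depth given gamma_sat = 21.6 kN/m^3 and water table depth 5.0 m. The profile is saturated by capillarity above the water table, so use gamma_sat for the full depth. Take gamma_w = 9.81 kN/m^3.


Total stress = gamma_sat * depth
sigma = 21.6 * 13.6 = 293.76 kPa
Pore water pressure u = gamma_w * (depth - d_wt)
u = 9.81 * (13.6 - 5.0) = 84.366 kPa
Effective stress = sigma - u
sigma' = 293.76 - 84.366 = 209.39 kPa


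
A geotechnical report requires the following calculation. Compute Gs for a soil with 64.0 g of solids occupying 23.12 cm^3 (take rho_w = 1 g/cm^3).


Result: 2.768

Derivation:
Using Gs = m_s / (V_s * rho_w)
Since rho_w = 1 g/cm^3:
Gs = 64.0 / 23.12
Gs = 2.768


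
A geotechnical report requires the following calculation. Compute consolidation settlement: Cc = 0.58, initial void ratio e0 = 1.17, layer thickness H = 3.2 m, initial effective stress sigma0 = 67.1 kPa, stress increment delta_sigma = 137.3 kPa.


Using Sc = Cc * H / (1 + e0) * log10((sigma0 + delta_sigma) / sigma0)
Stress ratio = (67.1 + 137.3) / 67.1 = 3.0462
log10(3.0462) = 0.483758
Cc * H / (1 + e0) = 0.58 * 3.2 / (1 + 1.17) = 0.8553
Sc = 0.8553 * 0.483758
Sc = 0.4138 m


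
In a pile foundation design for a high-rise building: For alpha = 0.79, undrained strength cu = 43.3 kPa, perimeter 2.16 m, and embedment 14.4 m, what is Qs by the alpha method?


Using Qs = alpha * cu * perimeter * L
Qs = 0.79 * 43.3 * 2.16 * 14.4
Qs = 1063.97 kN


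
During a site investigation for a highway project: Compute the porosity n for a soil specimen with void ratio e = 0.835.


Using the relation n = e / (1 + e)
n = 0.835 / (1 + 0.835)
n = 0.835 / 1.835
n = 0.455


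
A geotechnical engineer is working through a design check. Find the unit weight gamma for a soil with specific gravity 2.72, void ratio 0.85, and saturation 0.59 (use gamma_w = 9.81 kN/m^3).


Using gamma = gamma_w * (Gs + S*e) / (1 + e)
Numerator: Gs + S*e = 2.72 + 0.59*0.85 = 3.2215
Denominator: 1 + e = 1 + 0.85 = 1.85
gamma = 9.81 * 3.2215 / 1.85
gamma = 17.083 kN/m^3


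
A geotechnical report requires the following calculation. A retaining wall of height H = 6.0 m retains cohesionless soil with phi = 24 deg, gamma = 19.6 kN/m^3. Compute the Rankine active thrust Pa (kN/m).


Result: 148.79 kN/m

Derivation:
Compute active earth pressure coefficient:
Ka = tan^2(45 - phi/2) = tan^2(33.0) = 0.42173
Compute active force:
Pa = 0.5 * Ka * gamma * H^2
Pa = 0.5 * 0.42173 * 19.6 * 6.0^2
Pa = 148.79 kN/m


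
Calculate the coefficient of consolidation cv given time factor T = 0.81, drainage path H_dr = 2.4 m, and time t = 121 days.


Using cv = T * H_dr^2 / t
H_dr^2 = 2.4^2 = 5.76
cv = 0.81 * 5.76 / 121
cv = 0.03856 m^2/day


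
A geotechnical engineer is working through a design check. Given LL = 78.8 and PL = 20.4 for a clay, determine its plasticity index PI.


Result: 58.4

Derivation:
Using PI = LL - PL
PI = 78.8 - 20.4
PI = 58.4


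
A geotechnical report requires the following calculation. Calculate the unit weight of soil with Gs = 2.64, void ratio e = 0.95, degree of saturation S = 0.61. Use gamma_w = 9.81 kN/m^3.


Result: 16.197 kN/m^3

Derivation:
Using gamma = gamma_w * (Gs + S*e) / (1 + e)
Numerator: Gs + S*e = 2.64 + 0.61*0.95 = 3.2195
Denominator: 1 + e = 1 + 0.95 = 1.95
gamma = 9.81 * 3.2195 / 1.95
gamma = 16.197 kN/m^3


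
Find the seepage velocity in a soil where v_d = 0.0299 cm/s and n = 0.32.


Result: 0.09344 cm/s

Derivation:
Using v_s = v_d / n
v_s = 0.0299 / 0.32
v_s = 0.09344 cm/s


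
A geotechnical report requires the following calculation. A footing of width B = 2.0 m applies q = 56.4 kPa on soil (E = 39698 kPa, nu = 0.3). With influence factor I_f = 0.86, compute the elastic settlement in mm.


Using Se = q * B * (1 - nu^2) * I_f / E
1 - nu^2 = 1 - 0.3^2 = 0.91
Se = 56.4 * 2.0 * 0.91 * 0.86 / 39698
Se = 0.002224 m
Convert to mm: Se = 0.002224 * 1000 = 2.224 mm


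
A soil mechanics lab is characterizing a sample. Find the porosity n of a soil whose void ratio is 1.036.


Result: 0.5088

Derivation:
Using the relation n = e / (1 + e)
n = 1.036 / (1 + 1.036)
n = 1.036 / 2.036
n = 0.5088


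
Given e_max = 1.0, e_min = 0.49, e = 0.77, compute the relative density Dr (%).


Using Dr = (e_max - e) / (e_max - e_min) * 100
e_max - e = 1.0 - 0.77 = 0.23
e_max - e_min = 1.0 - 0.49 = 0.51
Dr = 0.23 / 0.51 * 100
Dr = 45.1 %


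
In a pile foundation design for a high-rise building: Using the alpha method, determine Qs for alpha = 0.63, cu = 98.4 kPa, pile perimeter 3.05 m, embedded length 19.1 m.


Result: 3611.34 kN

Derivation:
Using Qs = alpha * cu * perimeter * L
Qs = 0.63 * 98.4 * 3.05 * 19.1
Qs = 3611.34 kN


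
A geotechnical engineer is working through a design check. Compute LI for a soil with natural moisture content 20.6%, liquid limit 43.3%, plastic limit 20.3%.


First compute the plasticity index:
PI = LL - PL = 43.3 - 20.3 = 23.0
Then compute the liquidity index:
LI = (w - PL) / PI
LI = (20.6 - 20.3) / 23.0
LI = 0.013


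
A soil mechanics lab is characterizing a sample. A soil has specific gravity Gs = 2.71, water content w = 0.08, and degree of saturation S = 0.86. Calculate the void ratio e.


Using the relation e = Gs * w / S
e = 2.71 * 0.08 / 0.86
e = 0.2521


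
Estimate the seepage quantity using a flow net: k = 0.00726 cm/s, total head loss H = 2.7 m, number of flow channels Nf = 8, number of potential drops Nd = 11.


Result: 0.0001426 m^3/s per m

Derivation:
Convert k to m/s for unit consistency with H:
k = 0.00726 cm/s = 0.00726 / 100 m/s = 7.26e-05 m/s
Using q = k * H * Nf / Nd
Nf / Nd = 8 / 11 = 0.7273
q = 7.26e-05 * 2.7 * 0.7273
q = 0.0001426 m^3/s per m


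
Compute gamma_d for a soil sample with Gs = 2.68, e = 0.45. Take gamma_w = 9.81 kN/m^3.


Result: 18.132 kN/m^3

Derivation:
Using gamma_d = Gs * gamma_w / (1 + e)
gamma_d = 2.68 * 9.81 / (1 + 0.45)
gamma_d = 2.68 * 9.81 / 1.45
gamma_d = 18.132 kN/m^3


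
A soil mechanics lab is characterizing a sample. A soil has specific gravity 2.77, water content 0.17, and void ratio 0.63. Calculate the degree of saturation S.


Using S = Gs * w / e
S = 2.77 * 0.17 / 0.63
S = 0.7475


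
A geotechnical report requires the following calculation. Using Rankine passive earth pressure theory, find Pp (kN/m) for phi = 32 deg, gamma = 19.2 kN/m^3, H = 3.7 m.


Compute passive earth pressure coefficient:
Kp = tan^2(45 + phi/2) = tan^2(61.0) = 3.254588
Compute passive force:
Pp = 0.5 * Kp * gamma * H^2
Pp = 0.5 * 3.254588 * 19.2 * 3.7^2
Pp = 427.73 kN/m


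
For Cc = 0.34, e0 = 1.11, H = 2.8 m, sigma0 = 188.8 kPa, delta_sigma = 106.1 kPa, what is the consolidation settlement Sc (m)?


Using Sc = Cc * H / (1 + e0) * log10((sigma0 + delta_sigma) / sigma0)
Stress ratio = (188.8 + 106.1) / 188.8 = 1.56197
log10(1.56197) = 0.193673
Cc * H / (1 + e0) = 0.34 * 2.8 / (1 + 1.11) = 0.451185
Sc = 0.451185 * 0.193673
Sc = 0.0874 m


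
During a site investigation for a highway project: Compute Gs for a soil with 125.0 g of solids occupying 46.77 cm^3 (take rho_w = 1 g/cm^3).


Using Gs = m_s / (V_s * rho_w)
Since rho_w = 1 g/cm^3:
Gs = 125.0 / 46.77
Gs = 2.673


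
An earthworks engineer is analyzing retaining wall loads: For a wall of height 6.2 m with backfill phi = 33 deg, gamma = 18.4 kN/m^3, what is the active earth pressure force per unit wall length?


Result: 104.26 kN/m

Derivation:
Compute active earth pressure coefficient:
Ka = tan^2(45 - phi/2) = tan^2(28.5) = 0.294801
Compute active force:
Pa = 0.5 * Ka * gamma * H^2
Pa = 0.5 * 0.294801 * 18.4 * 6.2^2
Pa = 104.26 kN/m


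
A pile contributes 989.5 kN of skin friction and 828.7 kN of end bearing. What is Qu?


Result: 1818.2 kN

Derivation:
Using Qu = Qf + Qb
Qu = 989.5 + 828.7
Qu = 1818.2 kN


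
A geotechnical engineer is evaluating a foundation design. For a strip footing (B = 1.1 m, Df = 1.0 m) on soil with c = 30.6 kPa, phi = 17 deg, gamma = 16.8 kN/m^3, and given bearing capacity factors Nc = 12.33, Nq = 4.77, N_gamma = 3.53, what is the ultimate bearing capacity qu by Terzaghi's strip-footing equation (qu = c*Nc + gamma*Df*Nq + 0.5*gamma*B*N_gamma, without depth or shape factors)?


Compute qu = c*Nc + gamma*Df*Nq + 0.5*gamma*B*N_gamma
Term 1: 30.6 * 12.33 = 377.298
Term 2: 16.8 * 1.0 * 4.77 = 80.136
Term 3: 0.5 * 16.8 * 1.1 * 3.53 = 32.6172
qu = 377.298 + 80.136 + 32.6172
qu = 490.05 kPa


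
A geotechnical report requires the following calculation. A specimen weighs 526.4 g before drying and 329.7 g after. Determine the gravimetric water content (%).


Using w = (m_wet - m_dry) / m_dry * 100
m_wet - m_dry = 526.4 - 329.7 = 196.7 g
w = 196.7 / 329.7 * 100
w = 59.66 %


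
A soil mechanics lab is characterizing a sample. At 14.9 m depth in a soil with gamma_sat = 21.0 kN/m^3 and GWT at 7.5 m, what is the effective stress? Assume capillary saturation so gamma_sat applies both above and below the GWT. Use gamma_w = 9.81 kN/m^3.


Total stress = gamma_sat * depth
sigma = 21.0 * 14.9 = 312.9 kPa
Pore water pressure u = gamma_w * (depth - d_wt)
u = 9.81 * (14.9 - 7.5) = 72.594 kPa
Effective stress = sigma - u
sigma' = 312.9 - 72.594 = 240.31 kPa


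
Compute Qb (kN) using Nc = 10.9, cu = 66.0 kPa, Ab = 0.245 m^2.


Result: 176.25 kN

Derivation:
Using Qb = Nc * cu * Ab
Qb = 10.9 * 66.0 * 0.245
Qb = 176.25 kN


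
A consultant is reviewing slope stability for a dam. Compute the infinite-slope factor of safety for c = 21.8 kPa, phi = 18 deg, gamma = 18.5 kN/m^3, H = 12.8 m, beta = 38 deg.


Result: 0.606

Derivation:
Using Fs = c / (gamma*H*sin(beta)*cos(beta)) + tan(phi)/tan(beta)
Cohesion contribution = 21.8 / (18.5*12.8*sin(38)*cos(38))
Cohesion contribution = 0.189758
Friction contribution = tan(18)/tan(38) = 0.415878
Fs = 0.189758 + 0.415878
Fs = 0.606


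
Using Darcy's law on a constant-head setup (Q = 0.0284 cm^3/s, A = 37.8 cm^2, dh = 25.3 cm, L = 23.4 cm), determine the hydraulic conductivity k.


Compute hydraulic gradient:
i = dh / L = 25.3 / 23.4 = 1.0812
Then apply Darcy's law:
k = Q / (A * i)
k = 0.0284 / (37.8 * 1.0812)
k = 0.0284 / 40.8692
k = 0.000695 cm/s


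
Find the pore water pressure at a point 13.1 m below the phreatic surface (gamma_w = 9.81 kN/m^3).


Using u = gamma_w * h_w
u = 9.81 * 13.1
u = 128.51 kPa


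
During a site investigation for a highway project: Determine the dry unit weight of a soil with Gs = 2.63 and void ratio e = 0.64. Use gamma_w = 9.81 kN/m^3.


Result: 15.732 kN/m^3

Derivation:
Using gamma_d = Gs * gamma_w / (1 + e)
gamma_d = 2.63 * 9.81 / (1 + 0.64)
gamma_d = 2.63 * 9.81 / 1.64
gamma_d = 15.732 kN/m^3


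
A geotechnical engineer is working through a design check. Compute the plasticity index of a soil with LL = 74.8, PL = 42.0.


Using PI = LL - PL
PI = 74.8 - 42.0
PI = 32.8


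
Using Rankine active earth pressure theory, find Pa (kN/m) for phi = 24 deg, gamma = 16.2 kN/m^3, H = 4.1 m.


Compute active earth pressure coefficient:
Ka = tan^2(45 - phi/2) = tan^2(33.0) = 0.42173
Compute active force:
Pa = 0.5 * Ka * gamma * H^2
Pa = 0.5 * 0.42173 * 16.2 * 4.1^2
Pa = 57.42 kN/m


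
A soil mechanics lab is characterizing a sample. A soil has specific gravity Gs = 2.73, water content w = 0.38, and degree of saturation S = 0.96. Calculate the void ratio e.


Result: 1.0806

Derivation:
Using the relation e = Gs * w / S
e = 2.73 * 0.38 / 0.96
e = 1.0806


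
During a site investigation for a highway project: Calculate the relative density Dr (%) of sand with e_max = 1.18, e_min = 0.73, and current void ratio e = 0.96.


Using Dr = (e_max - e) / (e_max - e_min) * 100
e_max - e = 1.18 - 0.96 = 0.22
e_max - e_min = 1.18 - 0.73 = 0.45
Dr = 0.22 / 0.45 * 100
Dr = 48.89 %


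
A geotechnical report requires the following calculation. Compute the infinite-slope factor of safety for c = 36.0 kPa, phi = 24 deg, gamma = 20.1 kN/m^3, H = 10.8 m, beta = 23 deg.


Using Fs = c / (gamma*H*sin(beta)*cos(beta)) + tan(phi)/tan(beta)
Cohesion contribution = 36.0 / (20.1*10.8*sin(23)*cos(23))
Cohesion contribution = 0.461082
Friction contribution = tan(24)/tan(23) = 1.04889
Fs = 0.461082 + 1.04889
Fs = 1.51


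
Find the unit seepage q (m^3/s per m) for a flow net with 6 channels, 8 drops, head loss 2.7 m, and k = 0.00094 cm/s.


Convert k to m/s for unit consistency with H:
k = 0.00094 cm/s = 0.00094 / 100 m/s = 9.4e-06 m/s
Using q = k * H * Nf / Nd
Nf / Nd = 6 / 8 = 0.75
q = 9.4e-06 * 2.7 * 0.75
q = 1.903e-05 m^3/s per m


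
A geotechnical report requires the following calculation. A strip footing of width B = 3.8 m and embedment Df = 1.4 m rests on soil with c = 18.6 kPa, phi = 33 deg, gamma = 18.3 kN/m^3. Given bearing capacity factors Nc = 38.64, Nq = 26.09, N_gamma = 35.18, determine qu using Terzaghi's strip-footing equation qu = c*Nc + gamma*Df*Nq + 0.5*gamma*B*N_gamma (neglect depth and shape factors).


Compute qu = c*Nc + gamma*Df*Nq + 0.5*gamma*B*N_gamma
Term 1: 18.6 * 38.64 = 718.704
Term 2: 18.3 * 1.4 * 26.09 = 668.4258
Term 3: 0.5 * 18.3 * 3.8 * 35.18 = 1223.2086
qu = 718.704 + 668.4258 + 1223.2086
qu = 2610.34 kPa


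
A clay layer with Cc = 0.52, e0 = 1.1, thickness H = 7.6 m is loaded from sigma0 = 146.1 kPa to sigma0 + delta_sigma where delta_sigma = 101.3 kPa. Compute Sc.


Result: 0.4305 m

Derivation:
Using Sc = Cc * H / (1 + e0) * log10((sigma0 + delta_sigma) / sigma0)
Stress ratio = (146.1 + 101.3) / 146.1 = 1.69336
log10(1.69336) = 0.228749
Cc * H / (1 + e0) = 0.52 * 7.6 / (1 + 1.1) = 1.8819
Sc = 1.8819 * 0.228749
Sc = 0.4305 m


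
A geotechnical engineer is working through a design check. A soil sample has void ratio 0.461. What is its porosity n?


Using the relation n = e / (1 + e)
n = 0.461 / (1 + 0.461)
n = 0.461 / 1.461
n = 0.3155


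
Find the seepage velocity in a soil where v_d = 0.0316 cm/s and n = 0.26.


Using v_s = v_d / n
v_s = 0.0316 / 0.26
v_s = 0.12154 cm/s


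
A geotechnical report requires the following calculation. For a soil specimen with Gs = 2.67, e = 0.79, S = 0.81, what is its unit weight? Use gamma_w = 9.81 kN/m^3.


Using gamma = gamma_w * (Gs + S*e) / (1 + e)
Numerator: Gs + S*e = 2.67 + 0.81*0.79 = 3.3099
Denominator: 1 + e = 1 + 0.79 = 1.79
gamma = 9.81 * 3.3099 / 1.79
gamma = 18.14 kN/m^3


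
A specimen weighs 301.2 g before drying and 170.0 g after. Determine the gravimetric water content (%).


Using w = (m_wet - m_dry) / m_dry * 100
m_wet - m_dry = 301.2 - 170.0 = 131.2 g
w = 131.2 / 170.0 * 100
w = 77.18 %


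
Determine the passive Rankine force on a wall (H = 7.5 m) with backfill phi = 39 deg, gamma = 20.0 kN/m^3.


Compute passive earth pressure coefficient:
Kp = tan^2(45 + phi/2) = tan^2(64.5) = 4.395495
Compute passive force:
Pp = 0.5 * Kp * gamma * H^2
Pp = 0.5 * 4.395495 * 20.0 * 7.5^2
Pp = 2472.47 kN/m


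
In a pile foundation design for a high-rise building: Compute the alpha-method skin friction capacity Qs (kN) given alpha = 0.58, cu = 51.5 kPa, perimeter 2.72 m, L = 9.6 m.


Result: 779.97 kN

Derivation:
Using Qs = alpha * cu * perimeter * L
Qs = 0.58 * 51.5 * 2.72 * 9.6
Qs = 779.97 kN


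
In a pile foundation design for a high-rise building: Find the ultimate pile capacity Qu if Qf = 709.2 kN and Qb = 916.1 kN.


Using Qu = Qf + Qb
Qu = 709.2 + 916.1
Qu = 1625.3 kN


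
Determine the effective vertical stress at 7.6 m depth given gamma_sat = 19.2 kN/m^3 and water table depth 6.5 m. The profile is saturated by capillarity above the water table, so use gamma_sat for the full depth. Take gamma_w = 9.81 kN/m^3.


Result: 135.13 kPa

Derivation:
Total stress = gamma_sat * depth
sigma = 19.2 * 7.6 = 145.92 kPa
Pore water pressure u = gamma_w * (depth - d_wt)
u = 9.81 * (7.6 - 6.5) = 10.791 kPa
Effective stress = sigma - u
sigma' = 145.92 - 10.791 = 135.13 kPa


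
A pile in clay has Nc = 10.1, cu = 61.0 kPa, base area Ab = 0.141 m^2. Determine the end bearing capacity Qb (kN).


Using Qb = Nc * cu * Ab
Qb = 10.1 * 61.0 * 0.141
Qb = 86.87 kN


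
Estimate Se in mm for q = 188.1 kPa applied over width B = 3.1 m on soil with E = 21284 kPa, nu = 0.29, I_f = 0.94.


Result: 23.587 mm

Derivation:
Using Se = q * B * (1 - nu^2) * I_f / E
1 - nu^2 = 1 - 0.29^2 = 0.9159
Se = 188.1 * 3.1 * 0.9159 * 0.94 / 21284
Se = 0.023587 m
Convert to mm: Se = 0.023587 * 1000 = 23.587 mm


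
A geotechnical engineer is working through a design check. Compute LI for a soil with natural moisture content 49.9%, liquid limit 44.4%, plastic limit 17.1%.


First compute the plasticity index:
PI = LL - PL = 44.4 - 17.1 = 27.3
Then compute the liquidity index:
LI = (w - PL) / PI
LI = (49.9 - 17.1) / 27.3
LI = 1.201


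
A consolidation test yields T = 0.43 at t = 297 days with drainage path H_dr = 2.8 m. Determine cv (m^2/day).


Using cv = T * H_dr^2 / t
H_dr^2 = 2.8^2 = 7.84
cv = 0.43 * 7.84 / 297
cv = 0.01135 m^2/day


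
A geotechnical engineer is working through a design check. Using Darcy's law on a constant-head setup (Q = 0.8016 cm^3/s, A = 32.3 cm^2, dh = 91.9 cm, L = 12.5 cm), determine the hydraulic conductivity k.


Compute hydraulic gradient:
i = dh / L = 91.9 / 12.5 = 7.352
Then apply Darcy's law:
k = Q / (A * i)
k = 0.8016 / (32.3 * 7.352)
k = 0.8016 / 237.47
k = 0.003376 cm/s


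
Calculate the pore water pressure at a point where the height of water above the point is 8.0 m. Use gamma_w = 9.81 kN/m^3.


Using u = gamma_w * h_w
u = 9.81 * 8.0
u = 78.48 kPa


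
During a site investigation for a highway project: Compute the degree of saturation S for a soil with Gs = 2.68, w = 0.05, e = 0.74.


Using S = Gs * w / e
S = 2.68 * 0.05 / 0.74
S = 0.1811


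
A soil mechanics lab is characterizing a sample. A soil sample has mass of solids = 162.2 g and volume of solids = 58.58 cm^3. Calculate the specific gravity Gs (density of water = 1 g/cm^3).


Result: 2.769

Derivation:
Using Gs = m_s / (V_s * rho_w)
Since rho_w = 1 g/cm^3:
Gs = 162.2 / 58.58
Gs = 2.769


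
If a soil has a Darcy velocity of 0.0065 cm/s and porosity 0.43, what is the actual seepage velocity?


Using v_s = v_d / n
v_s = 0.0065 / 0.43
v_s = 0.01512 cm/s


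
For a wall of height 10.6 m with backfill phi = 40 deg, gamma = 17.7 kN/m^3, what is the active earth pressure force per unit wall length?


Compute active earth pressure coefficient:
Ka = tan^2(45 - phi/2) = tan^2(25.0) = 0.217443
Compute active force:
Pa = 0.5 * Ka * gamma * H^2
Pa = 0.5 * 0.217443 * 17.7 * 10.6^2
Pa = 216.22 kN/m


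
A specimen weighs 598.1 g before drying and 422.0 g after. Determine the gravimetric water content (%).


Using w = (m_wet - m_dry) / m_dry * 100
m_wet - m_dry = 598.1 - 422.0 = 176.1 g
w = 176.1 / 422.0 * 100
w = 41.73 %


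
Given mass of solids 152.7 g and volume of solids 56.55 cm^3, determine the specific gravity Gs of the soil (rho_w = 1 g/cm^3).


Result: 2.7

Derivation:
Using Gs = m_s / (V_s * rho_w)
Since rho_w = 1 g/cm^3:
Gs = 152.7 / 56.55
Gs = 2.7


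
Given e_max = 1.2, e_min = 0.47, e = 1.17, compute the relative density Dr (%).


Using Dr = (e_max - e) / (e_max - e_min) * 100
e_max - e = 1.2 - 1.17 = 0.03
e_max - e_min = 1.2 - 0.47 = 0.73
Dr = 0.03 / 0.73 * 100
Dr = 4.11 %


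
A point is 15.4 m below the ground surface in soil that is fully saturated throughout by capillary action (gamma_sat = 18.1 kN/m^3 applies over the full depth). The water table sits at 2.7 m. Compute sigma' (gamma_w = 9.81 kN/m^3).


Total stress = gamma_sat * depth
sigma = 18.1 * 15.4 = 278.74 kPa
Pore water pressure u = gamma_w * (depth - d_wt)
u = 9.81 * (15.4 - 2.7) = 124.587 kPa
Effective stress = sigma - u
sigma' = 278.74 - 124.587 = 154.15 kPa


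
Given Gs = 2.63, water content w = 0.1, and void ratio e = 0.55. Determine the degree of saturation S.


Using S = Gs * w / e
S = 2.63 * 0.1 / 0.55
S = 0.4782


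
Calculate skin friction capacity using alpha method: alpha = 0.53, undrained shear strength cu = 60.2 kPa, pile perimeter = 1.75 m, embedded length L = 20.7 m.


Using Qs = alpha * cu * perimeter * L
Qs = 0.53 * 60.2 * 1.75 * 20.7
Qs = 1155.79 kN


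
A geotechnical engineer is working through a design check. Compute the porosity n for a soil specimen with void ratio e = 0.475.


Result: 0.322

Derivation:
Using the relation n = e / (1 + e)
n = 0.475 / (1 + 0.475)
n = 0.475 / 1.475
n = 0.322


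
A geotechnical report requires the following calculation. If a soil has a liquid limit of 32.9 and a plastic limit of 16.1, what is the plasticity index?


Using PI = LL - PL
PI = 32.9 - 16.1
PI = 16.8


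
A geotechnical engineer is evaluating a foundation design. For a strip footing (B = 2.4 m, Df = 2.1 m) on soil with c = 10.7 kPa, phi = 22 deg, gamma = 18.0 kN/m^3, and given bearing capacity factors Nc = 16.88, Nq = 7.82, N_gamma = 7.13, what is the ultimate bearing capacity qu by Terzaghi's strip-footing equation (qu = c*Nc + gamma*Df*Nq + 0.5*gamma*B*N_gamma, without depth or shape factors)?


Result: 630.22 kPa

Derivation:
Compute qu = c*Nc + gamma*Df*Nq + 0.5*gamma*B*N_gamma
Term 1: 10.7 * 16.88 = 180.616
Term 2: 18.0 * 2.1 * 7.82 = 295.596
Term 3: 0.5 * 18.0 * 2.4 * 7.13 = 154.008
qu = 180.616 + 295.596 + 154.008
qu = 630.22 kPa


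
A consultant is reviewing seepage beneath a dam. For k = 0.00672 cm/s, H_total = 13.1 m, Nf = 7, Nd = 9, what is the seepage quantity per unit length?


Convert k to m/s for unit consistency with H:
k = 0.00672 cm/s = 0.00672 / 100 m/s = 6.72e-05 m/s
Using q = k * H * Nf / Nd
Nf / Nd = 7 / 9 = 0.7778
q = 6.72e-05 * 13.1 * 0.7778
q = 0.0006847 m^3/s per m


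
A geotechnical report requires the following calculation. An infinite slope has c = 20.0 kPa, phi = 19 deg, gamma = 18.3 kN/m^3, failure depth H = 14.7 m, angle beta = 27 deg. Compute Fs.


Result: 0.86

Derivation:
Using Fs = c / (gamma*H*sin(beta)*cos(beta)) + tan(phi)/tan(beta)
Cohesion contribution = 20.0 / (18.3*14.7*sin(27)*cos(27))
Cohesion contribution = 0.183795
Friction contribution = tan(19)/tan(27) = 0.675781
Fs = 0.183795 + 0.675781
Fs = 0.86


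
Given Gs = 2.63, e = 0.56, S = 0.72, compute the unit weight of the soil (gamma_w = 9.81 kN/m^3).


Using gamma = gamma_w * (Gs + S*e) / (1 + e)
Numerator: Gs + S*e = 2.63 + 0.72*0.56 = 3.0332
Denominator: 1 + e = 1 + 0.56 = 1.56
gamma = 9.81 * 3.0332 / 1.56
gamma = 19.074 kN/m^3


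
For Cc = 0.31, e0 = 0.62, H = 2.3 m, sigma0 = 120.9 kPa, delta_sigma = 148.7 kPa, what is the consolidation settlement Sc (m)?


Using Sc = Cc * H / (1 + e0) * log10((sigma0 + delta_sigma) / sigma0)
Stress ratio = (120.9 + 148.7) / 120.9 = 2.22994
log10(2.22994) = 0.348294
Cc * H / (1 + e0) = 0.31 * 2.3 / (1 + 0.62) = 0.440123
Sc = 0.440123 * 0.348294
Sc = 0.1533 m


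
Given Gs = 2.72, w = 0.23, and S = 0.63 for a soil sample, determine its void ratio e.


Result: 0.993

Derivation:
Using the relation e = Gs * w / S
e = 2.72 * 0.23 / 0.63
e = 0.993


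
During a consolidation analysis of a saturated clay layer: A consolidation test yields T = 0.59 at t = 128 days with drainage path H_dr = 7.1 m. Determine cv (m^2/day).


Result: 0.23236 m^2/day

Derivation:
Using cv = T * H_dr^2 / t
H_dr^2 = 7.1^2 = 50.41
cv = 0.59 * 50.41 / 128
cv = 0.23236 m^2/day


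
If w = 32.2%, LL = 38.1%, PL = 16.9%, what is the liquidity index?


First compute the plasticity index:
PI = LL - PL = 38.1 - 16.9 = 21.2
Then compute the liquidity index:
LI = (w - PL) / PI
LI = (32.2 - 16.9) / 21.2
LI = 0.722


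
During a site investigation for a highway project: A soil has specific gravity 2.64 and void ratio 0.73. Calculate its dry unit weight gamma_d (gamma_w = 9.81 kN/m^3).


Using gamma_d = Gs * gamma_w / (1 + e)
gamma_d = 2.64 * 9.81 / (1 + 0.73)
gamma_d = 2.64 * 9.81 / 1.73
gamma_d = 14.97 kN/m^3


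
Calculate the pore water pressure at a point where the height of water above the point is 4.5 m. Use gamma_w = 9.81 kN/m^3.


Using u = gamma_w * h_w
u = 9.81 * 4.5
u = 44.15 kPa


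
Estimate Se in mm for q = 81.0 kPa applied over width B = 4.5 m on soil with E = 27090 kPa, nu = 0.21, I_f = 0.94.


Result: 12.09 mm

Derivation:
Using Se = q * B * (1 - nu^2) * I_f / E
1 - nu^2 = 1 - 0.21^2 = 0.9559
Se = 81.0 * 4.5 * 0.9559 * 0.94 / 27090
Se = 0.012090 m
Convert to mm: Se = 0.012090 * 1000 = 12.09 mm


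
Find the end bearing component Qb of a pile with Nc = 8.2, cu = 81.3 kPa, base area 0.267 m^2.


Using Qb = Nc * cu * Ab
Qb = 8.2 * 81.3 * 0.267
Qb = 178.0 kN


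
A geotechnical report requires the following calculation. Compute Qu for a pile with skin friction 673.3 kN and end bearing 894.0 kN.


Result: 1567.3 kN

Derivation:
Using Qu = Qf + Qb
Qu = 673.3 + 894.0
Qu = 1567.3 kN


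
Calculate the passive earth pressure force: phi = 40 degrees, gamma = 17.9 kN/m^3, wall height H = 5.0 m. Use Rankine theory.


Compute passive earth pressure coefficient:
Kp = tan^2(45 + phi/2) = tan^2(65.0) = 4.59891
Compute passive force:
Pp = 0.5 * Kp * gamma * H^2
Pp = 0.5 * 4.59891 * 17.9 * 5.0^2
Pp = 1029.01 kN/m


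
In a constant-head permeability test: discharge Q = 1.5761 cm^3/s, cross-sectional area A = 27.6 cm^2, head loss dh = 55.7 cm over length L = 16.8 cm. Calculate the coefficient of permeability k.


Compute hydraulic gradient:
i = dh / L = 55.7 / 16.8 = 3.31548
Then apply Darcy's law:
k = Q / (A * i)
k = 1.5761 / (27.6 * 3.31548)
k = 1.5761 / 91.5071
k = 0.017224 cm/s


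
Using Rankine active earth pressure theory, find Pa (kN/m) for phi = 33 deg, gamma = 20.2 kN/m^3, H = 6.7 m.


Compute active earth pressure coefficient:
Ka = tan^2(45 - phi/2) = tan^2(28.5) = 0.294801
Compute active force:
Pa = 0.5 * Ka * gamma * H^2
Pa = 0.5 * 0.294801 * 20.2 * 6.7^2
Pa = 133.66 kN/m


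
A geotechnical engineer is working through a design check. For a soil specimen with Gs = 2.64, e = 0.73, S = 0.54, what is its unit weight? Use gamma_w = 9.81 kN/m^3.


Using gamma = gamma_w * (Gs + S*e) / (1 + e)
Numerator: Gs + S*e = 2.64 + 0.54*0.73 = 3.0342
Denominator: 1 + e = 1 + 0.73 = 1.73
gamma = 9.81 * 3.0342 / 1.73
gamma = 17.205 kN/m^3


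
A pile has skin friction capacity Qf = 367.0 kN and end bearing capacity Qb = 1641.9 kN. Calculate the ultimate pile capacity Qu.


Result: 2008.9 kN

Derivation:
Using Qu = Qf + Qb
Qu = 367.0 + 1641.9
Qu = 2008.9 kN


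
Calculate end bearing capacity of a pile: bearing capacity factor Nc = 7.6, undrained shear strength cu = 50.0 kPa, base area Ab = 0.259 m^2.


Result: 98.42 kN

Derivation:
Using Qb = Nc * cu * Ab
Qb = 7.6 * 50.0 * 0.259
Qb = 98.42 kN


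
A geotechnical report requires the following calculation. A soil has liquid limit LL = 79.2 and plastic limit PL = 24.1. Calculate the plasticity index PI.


Using PI = LL - PL
PI = 79.2 - 24.1
PI = 55.1


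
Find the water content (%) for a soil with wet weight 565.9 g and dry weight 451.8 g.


Using w = (m_wet - m_dry) / m_dry * 100
m_wet - m_dry = 565.9 - 451.8 = 114.1 g
w = 114.1 / 451.8 * 100
w = 25.25 %


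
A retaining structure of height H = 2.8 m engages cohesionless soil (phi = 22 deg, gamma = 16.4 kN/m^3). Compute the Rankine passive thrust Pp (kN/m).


Compute passive earth pressure coefficient:
Kp = tan^2(45 + phi/2) = tan^2(56.0) = 2.197987
Compute passive force:
Pp = 0.5 * Kp * gamma * H^2
Pp = 0.5 * 2.197987 * 16.4 * 2.8^2
Pp = 141.3 kN/m


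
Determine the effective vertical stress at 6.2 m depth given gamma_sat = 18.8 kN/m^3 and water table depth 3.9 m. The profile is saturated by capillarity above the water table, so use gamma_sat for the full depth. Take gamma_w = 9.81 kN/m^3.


Total stress = gamma_sat * depth
sigma = 18.8 * 6.2 = 116.56 kPa
Pore water pressure u = gamma_w * (depth - d_wt)
u = 9.81 * (6.2 - 3.9) = 22.563 kPa
Effective stress = sigma - u
sigma' = 116.56 - 22.563 = 94.0 kPa


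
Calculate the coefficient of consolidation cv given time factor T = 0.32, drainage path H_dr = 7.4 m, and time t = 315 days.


Result: 0.05563 m^2/day

Derivation:
Using cv = T * H_dr^2 / t
H_dr^2 = 7.4^2 = 54.76
cv = 0.32 * 54.76 / 315
cv = 0.05563 m^2/day


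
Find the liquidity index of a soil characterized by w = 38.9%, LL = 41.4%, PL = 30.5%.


First compute the plasticity index:
PI = LL - PL = 41.4 - 30.5 = 10.9
Then compute the liquidity index:
LI = (w - PL) / PI
LI = (38.9 - 30.5) / 10.9
LI = 0.771


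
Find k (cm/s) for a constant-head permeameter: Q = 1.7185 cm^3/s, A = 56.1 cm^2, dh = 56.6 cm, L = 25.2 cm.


Compute hydraulic gradient:
i = dh / L = 56.6 / 25.2 = 2.24603
Then apply Darcy's law:
k = Q / (A * i)
k = 1.7185 / (56.1 * 2.24603)
k = 1.7185 / 126.002
k = 0.013639 cm/s


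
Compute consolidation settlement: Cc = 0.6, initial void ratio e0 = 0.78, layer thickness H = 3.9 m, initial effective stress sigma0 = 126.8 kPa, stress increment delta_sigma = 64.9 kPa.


Using Sc = Cc * H / (1 + e0) * log10((sigma0 + delta_sigma) / sigma0)
Stress ratio = (126.8 + 64.9) / 126.8 = 1.51183
log10(1.51183) = 0.179503
Cc * H / (1 + e0) = 0.6 * 3.9 / (1 + 0.78) = 1.31461
Sc = 1.31461 * 0.179503
Sc = 0.236 m


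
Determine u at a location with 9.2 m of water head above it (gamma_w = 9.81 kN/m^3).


Result: 90.25 kPa

Derivation:
Using u = gamma_w * h_w
u = 9.81 * 9.2
u = 90.25 kPa


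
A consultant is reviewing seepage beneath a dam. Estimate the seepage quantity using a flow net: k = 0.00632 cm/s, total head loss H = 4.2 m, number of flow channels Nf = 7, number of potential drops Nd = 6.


Result: 0.0003097 m^3/s per m

Derivation:
Convert k to m/s for unit consistency with H:
k = 0.00632 cm/s = 0.00632 / 100 m/s = 6.32e-05 m/s
Using q = k * H * Nf / Nd
Nf / Nd = 7 / 6 = 1.1667
q = 6.32e-05 * 4.2 * 1.1667
q = 0.0003097 m^3/s per m


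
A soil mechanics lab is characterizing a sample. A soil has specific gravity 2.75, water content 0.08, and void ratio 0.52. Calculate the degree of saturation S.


Using S = Gs * w / e
S = 2.75 * 0.08 / 0.52
S = 0.4231


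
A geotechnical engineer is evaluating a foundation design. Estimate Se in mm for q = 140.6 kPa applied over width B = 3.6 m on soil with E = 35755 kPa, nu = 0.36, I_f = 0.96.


Using Se = q * B * (1 - nu^2) * I_f / E
1 - nu^2 = 1 - 0.36^2 = 0.8704
Se = 140.6 * 3.6 * 0.8704 * 0.96 / 35755
Se = 0.011829 m
Convert to mm: Se = 0.011829 * 1000 = 11.829 mm
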